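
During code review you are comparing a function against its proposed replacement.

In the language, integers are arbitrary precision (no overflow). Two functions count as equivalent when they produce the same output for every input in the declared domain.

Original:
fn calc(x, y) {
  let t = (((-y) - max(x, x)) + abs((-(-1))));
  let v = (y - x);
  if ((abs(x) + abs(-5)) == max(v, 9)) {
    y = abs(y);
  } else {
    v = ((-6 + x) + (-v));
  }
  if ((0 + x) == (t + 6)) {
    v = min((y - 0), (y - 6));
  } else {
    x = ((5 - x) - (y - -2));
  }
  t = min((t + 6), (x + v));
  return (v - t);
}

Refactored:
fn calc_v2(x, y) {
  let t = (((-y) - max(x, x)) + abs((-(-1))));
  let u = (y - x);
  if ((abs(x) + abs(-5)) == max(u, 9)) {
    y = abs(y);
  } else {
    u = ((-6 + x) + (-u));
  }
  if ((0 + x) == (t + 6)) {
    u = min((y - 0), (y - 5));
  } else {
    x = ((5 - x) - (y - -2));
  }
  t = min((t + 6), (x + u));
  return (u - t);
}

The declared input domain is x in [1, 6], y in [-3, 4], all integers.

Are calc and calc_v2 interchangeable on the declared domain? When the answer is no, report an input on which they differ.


The one real change (`6` became `5`) has no effect anywhere in the declared ranges.
As a probe, take x=6, y=2: calc runs t := -7 | v := -4 | ((abs(x) + abs(-5)) == max(v, 9)): false | v := 4 | ((0 + x) == (t + 6)): false | x := -5 | t := -1 | result 5; calc_v2 runs t := -7 | u := -4 | ((abs(x) + abs(-5)) == max(u, 9)): false | u := 4 | ((0 + x) == (t + 6)): false | x := -5 | t := -1 | result 5; both end at 5.
Checked all 48 inputs in the declared domain: the outputs agree on every one.
verdict: equivalent


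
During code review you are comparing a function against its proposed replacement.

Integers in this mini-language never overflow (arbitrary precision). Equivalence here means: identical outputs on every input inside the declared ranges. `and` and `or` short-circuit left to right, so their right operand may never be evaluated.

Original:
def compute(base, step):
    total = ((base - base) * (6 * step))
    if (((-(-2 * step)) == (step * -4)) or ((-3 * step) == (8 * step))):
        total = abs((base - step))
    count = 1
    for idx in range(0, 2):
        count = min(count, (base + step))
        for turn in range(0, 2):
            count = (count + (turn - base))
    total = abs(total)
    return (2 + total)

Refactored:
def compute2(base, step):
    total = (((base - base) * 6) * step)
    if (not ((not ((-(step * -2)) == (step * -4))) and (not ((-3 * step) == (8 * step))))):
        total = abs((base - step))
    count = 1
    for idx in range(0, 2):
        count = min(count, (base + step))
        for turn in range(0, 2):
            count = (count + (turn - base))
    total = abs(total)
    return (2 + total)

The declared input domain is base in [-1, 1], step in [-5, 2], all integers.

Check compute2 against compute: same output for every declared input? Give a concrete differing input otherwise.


Differences: boolean connective usage differs — yet all 24 inputs agree.
verdict: equivalent


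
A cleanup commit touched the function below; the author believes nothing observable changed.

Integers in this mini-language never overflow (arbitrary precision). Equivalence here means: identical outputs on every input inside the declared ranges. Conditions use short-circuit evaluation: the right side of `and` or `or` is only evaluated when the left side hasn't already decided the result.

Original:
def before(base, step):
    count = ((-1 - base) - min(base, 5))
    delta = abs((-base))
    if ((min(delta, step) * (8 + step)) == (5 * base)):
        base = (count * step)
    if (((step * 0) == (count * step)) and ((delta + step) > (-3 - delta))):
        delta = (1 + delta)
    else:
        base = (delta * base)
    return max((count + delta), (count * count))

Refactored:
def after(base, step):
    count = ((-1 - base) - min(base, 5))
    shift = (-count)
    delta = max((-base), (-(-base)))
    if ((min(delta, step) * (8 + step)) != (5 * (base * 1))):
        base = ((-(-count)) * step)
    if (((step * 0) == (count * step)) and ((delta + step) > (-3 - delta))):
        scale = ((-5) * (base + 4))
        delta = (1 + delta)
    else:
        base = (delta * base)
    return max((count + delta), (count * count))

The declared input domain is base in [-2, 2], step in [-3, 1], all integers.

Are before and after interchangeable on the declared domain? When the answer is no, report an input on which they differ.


Whatever the rewrite altered, no input in the stated domain can expose a difference.
Tracing base=2, step=-2: before: count = -5; delta = 2; ((min(delta, step) * (8 + step)) == (5 * base)) -> false; (((step * 0) == (count * step)) and ((delta + step) > (-3 - delta))) -> false; base = 4; return 25 | after: count = -5; shift = 5; delta = 2; ((min(delta, step) * (8 + step)) != (5 * (base * 1))) -> true; base = 10; (((step * 0) == (count * step)) and ((delta + step) > (-3 - delta))) -> false; base = 20; return 25 — matching result 25.
Every one of the 25 inputs gives matching results.
verdict: equivalent


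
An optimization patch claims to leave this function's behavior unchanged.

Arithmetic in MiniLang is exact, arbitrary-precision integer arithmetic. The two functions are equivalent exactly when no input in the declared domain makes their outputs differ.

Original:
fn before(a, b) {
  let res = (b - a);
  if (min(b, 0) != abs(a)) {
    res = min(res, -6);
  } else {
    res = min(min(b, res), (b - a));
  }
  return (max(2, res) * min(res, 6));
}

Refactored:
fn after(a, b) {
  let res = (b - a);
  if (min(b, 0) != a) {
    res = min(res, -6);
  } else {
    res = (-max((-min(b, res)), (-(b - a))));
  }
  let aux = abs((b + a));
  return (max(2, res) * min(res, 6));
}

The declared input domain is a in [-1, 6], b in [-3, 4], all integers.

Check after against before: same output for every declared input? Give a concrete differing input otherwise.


Not equivalent: a=-1, b=-1 separates them (-12 vs -2).
before: res becomes 0; next (min(b, 0) != abs(a)) evaluates to true; next res becomes -6; next final value -12
after: res becomes 0; next (min(b, 0) != a) evaluates to false; next res becomes -1; next aux becomes 2; next final value -2
verdict: not equivalent; witness: a=-1, b=-1


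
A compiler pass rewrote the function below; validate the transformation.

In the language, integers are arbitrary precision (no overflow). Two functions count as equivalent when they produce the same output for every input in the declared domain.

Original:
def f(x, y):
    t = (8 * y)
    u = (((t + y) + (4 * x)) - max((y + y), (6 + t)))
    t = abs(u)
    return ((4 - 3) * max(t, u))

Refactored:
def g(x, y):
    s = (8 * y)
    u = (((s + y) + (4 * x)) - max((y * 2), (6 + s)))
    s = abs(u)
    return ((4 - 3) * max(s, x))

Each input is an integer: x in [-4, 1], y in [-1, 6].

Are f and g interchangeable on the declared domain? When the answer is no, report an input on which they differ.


Try x=1, y=2.
f: t = 16; u = 0; t = 0; return 0
g: s = 16; u = 0; s = 0; return 1
0 vs 1 — the two versions disagree here.
verdict: not equivalent; witness: x=1, y=2


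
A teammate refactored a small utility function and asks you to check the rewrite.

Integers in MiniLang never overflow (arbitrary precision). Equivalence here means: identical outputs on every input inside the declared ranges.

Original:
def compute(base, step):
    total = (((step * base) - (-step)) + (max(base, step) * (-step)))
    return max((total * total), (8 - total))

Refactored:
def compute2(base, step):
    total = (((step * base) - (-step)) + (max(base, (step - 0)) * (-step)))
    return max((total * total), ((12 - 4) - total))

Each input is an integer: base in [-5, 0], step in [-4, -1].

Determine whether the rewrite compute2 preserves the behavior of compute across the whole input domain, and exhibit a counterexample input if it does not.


The two versions differ — the changes include constant usage differs, and arithmetic usage differs.
Spot check at base=-2, step=-2 — compute: total=-2, then returns 10. compute2: total=-2, then returns 10. Both give 10.
Checked all 24 inputs in the declared domain: the outputs agree on every one.
verdict: equivalent


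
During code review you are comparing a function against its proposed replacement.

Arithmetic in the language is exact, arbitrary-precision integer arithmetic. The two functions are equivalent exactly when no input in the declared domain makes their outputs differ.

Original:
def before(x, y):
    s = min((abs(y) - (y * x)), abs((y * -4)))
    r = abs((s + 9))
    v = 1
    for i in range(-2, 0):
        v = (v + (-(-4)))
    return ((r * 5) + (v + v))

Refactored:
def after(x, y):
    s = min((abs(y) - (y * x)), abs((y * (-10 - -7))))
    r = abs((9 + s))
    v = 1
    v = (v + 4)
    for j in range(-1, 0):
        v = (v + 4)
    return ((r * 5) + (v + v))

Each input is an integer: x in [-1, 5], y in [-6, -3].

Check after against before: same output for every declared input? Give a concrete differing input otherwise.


Consider the input x=3, y=-6.
before: s = 24; r = 33; v = 1; [i=-2]; v = 5; [i=-1]; v = 9; return 183
after: s = 18; r = 27; v = 1; v = 5; [j=-1]; v = 9; return 153
183 vs 153 — the two versions disagree here.
verdict: not equivalent; witness: x=3, y=-6


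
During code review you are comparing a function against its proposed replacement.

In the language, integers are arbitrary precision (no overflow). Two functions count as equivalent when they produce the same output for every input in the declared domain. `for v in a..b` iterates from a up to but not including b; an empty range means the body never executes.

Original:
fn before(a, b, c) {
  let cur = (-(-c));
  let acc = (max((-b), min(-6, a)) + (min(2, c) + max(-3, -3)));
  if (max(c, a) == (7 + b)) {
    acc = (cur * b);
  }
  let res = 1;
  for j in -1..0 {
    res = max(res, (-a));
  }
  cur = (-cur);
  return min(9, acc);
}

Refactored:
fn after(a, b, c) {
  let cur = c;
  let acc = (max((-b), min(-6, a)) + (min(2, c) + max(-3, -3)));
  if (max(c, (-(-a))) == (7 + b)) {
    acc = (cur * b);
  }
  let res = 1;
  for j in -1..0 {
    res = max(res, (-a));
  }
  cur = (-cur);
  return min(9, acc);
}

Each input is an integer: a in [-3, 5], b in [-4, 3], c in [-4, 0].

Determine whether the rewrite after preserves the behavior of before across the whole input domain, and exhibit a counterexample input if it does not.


Although same computation, different form, 360/360 inputs agree.
verdict: equivalent


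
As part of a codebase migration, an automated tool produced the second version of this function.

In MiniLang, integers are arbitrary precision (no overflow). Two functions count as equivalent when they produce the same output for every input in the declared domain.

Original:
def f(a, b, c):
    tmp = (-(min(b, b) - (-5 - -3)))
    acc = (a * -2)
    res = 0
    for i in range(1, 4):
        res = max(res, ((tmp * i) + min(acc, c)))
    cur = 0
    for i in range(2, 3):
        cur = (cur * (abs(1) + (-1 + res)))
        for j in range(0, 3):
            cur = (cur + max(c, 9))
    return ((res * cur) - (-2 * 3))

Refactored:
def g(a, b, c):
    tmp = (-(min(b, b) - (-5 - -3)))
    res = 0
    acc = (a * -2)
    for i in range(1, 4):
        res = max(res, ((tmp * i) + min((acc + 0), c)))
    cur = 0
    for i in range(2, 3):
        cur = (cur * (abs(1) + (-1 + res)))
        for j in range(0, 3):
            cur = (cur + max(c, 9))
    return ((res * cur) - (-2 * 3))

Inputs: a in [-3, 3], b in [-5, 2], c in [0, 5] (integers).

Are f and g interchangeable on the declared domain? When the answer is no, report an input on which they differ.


Differences: constant usage differs, and arithmetic usage differs — yet all 336 inputs agree.
verdict: equivalent


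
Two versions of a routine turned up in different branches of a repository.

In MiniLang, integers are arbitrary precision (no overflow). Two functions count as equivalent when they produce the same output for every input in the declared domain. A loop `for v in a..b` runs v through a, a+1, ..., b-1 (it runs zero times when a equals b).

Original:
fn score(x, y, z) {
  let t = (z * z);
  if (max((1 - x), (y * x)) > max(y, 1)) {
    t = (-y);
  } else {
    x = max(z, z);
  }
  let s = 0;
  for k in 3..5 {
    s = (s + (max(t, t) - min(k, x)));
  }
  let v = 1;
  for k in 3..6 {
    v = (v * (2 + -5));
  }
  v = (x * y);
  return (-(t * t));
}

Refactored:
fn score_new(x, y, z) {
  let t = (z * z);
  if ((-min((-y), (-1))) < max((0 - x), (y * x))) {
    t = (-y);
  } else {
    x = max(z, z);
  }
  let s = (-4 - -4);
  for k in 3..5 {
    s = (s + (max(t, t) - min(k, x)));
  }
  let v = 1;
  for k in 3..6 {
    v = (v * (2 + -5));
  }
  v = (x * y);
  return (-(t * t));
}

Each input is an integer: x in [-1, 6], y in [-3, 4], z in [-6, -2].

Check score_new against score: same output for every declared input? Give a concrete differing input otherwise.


Not equivalent: x=-1, y=-1, z=-6 separates them (-1 vs -1296).
score: t := 36 | (max((1 - x), (y * x)) > max(y, 1)): true | t := 1 | s := 0 | iter k=3: | s := 2 | iter k=4: | s := 4 | v := 1 | iter k=3: | v := -3 | iter k=4: | v := 9 | iter k=5: | v := -27 | v := 1 | result -1
score_new: t := 36 | ((-min((-y), (-1))) < max((0 - x), (y * x))): false | x := -6 | s := 0 | iter k=3: | s := 42 | iter k=4: | s := 84 | v := 1 | iter k=3: | v := -3 | iter k=4: | v := 9 | iter k=5: | v := -27 | v := 6 | result -1296
verdict: not equivalent; witness: x=-1, y=-1, z=-6


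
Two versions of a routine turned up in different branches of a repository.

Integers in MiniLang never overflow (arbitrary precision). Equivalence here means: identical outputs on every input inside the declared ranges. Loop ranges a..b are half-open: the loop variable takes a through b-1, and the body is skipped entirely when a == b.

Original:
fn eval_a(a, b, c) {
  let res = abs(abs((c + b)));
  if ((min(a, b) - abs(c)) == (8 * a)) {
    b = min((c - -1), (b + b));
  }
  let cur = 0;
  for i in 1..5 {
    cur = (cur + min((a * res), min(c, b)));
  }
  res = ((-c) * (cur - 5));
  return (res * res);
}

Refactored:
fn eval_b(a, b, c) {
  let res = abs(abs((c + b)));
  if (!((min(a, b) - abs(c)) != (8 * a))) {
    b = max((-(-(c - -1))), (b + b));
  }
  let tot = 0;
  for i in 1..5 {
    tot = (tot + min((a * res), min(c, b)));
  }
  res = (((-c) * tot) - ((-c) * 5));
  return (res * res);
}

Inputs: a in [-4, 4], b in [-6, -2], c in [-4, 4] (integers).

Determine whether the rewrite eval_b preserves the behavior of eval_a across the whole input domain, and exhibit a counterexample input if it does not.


Evaluate both at a=-1, b=-6, c=-2.
eval_a: res=8, then ((min(a, b) - abs(c)) == (8 * a)) is true, then b=-12, then cur=0, then (i=1), then cur=-12, then (i=2), then cur=-24, then (i=3), then cur=-36, then (i=4), then cur=-48, then res=-106, then returns 11236
eval_b: res=8, then (!((min(a, b) - abs(c)) != (8 * a))) is true, then b=-1, then tot=0, then (i=1), then tot=-8, then (i=2), then tot=-16, then (i=3), then tot=-24, then (i=4), then tot=-32, then res=-74, then returns 5476
11236 != 5476, so the rewrite changes behavior.
verdict: not equivalent; witness: a=-1, b=-6, c=-2


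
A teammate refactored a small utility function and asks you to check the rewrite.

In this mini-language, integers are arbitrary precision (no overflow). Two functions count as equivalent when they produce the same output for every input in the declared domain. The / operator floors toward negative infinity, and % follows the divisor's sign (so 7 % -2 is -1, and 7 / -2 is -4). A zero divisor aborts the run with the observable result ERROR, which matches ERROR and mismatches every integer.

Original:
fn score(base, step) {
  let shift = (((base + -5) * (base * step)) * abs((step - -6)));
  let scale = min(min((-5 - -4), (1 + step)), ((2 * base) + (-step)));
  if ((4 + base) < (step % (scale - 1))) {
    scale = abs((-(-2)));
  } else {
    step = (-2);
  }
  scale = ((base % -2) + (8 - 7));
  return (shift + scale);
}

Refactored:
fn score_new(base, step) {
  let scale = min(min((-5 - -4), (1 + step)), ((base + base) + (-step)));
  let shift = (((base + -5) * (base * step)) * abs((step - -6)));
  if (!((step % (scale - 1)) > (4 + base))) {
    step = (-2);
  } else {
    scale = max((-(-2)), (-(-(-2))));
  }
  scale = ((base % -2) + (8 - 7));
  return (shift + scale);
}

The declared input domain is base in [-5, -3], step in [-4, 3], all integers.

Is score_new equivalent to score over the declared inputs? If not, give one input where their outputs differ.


Side by side, the visible changes include: arithmetic usage differs; also boolean connective usage differs; also constant usage differs; also min/max/abs usage differs; also comparison usage differs.
One worked example (base=-3, step=-3) — score: shift := -216 | scale := -3 | ((4 + base) < (step % (scale - 1))): false | step := -2 | scale := 0 | result -216; score_new: scale := -3 | shift := -216 | (!((step % (scale - 1)) > (4 + base))): true | step := -2 | scale := 0 | result -216; agreement on -216.
Checked all 24 inputs in the declared domain: the outputs agree on every one.
verdict: equivalent


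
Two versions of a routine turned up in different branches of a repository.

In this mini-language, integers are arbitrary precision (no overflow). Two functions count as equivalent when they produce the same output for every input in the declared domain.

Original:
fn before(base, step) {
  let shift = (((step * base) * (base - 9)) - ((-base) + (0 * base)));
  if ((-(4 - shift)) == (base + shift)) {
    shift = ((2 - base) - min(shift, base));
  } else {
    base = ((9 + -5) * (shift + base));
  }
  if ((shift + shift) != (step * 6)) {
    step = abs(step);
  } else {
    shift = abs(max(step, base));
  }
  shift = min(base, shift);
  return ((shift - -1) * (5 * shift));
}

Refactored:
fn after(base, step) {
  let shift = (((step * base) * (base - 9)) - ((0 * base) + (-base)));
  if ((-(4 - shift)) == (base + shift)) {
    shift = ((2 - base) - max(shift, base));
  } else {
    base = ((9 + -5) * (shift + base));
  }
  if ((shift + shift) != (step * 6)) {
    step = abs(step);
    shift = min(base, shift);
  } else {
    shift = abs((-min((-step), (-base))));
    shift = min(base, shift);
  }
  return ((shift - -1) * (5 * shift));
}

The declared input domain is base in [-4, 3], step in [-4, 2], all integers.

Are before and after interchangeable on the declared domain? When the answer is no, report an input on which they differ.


At base=-4, step=1: before gives 60, after gives 8610.
verdict: not equivalent; witness: base=-4, step=1


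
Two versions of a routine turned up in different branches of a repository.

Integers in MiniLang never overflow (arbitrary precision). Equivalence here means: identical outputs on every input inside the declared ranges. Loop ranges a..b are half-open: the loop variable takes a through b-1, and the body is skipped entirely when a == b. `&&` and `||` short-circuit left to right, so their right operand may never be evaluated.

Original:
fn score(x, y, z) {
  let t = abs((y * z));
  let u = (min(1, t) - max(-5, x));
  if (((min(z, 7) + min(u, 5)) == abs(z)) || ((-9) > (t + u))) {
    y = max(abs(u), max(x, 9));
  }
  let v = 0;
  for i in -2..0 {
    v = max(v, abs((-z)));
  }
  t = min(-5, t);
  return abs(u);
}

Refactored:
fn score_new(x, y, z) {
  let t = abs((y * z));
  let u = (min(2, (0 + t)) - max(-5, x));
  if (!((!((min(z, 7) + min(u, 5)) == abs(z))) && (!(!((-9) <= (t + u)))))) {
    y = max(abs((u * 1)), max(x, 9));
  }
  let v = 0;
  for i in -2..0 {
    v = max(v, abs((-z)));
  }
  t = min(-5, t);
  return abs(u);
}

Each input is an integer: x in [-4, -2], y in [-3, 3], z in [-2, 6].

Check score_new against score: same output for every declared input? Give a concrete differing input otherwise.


These are not equivalent — on x=-4, y=-3, z=-2 the outputs split (5 vs 6).
score: t = 6; u = 5; (((min(z, 7) + min(u, 5)) == abs(z)) || ((-9) > (t + u))) -> false; v = 0; [i=-2]; v = 2; [i=-1]; v = 2; t = -5; return 5
score_new: t = 6; u = 6; (!((!((min(z, 7) + min(u, 5)) == abs(z))) && (!(!((-9) <= (t + u)))))) -> false; v = 0; [i=-2]; v = 2; [i=-1]; v = 2; t = -5; return 6
verdict: not equivalent; witness: x=-4, y=-3, z=-2


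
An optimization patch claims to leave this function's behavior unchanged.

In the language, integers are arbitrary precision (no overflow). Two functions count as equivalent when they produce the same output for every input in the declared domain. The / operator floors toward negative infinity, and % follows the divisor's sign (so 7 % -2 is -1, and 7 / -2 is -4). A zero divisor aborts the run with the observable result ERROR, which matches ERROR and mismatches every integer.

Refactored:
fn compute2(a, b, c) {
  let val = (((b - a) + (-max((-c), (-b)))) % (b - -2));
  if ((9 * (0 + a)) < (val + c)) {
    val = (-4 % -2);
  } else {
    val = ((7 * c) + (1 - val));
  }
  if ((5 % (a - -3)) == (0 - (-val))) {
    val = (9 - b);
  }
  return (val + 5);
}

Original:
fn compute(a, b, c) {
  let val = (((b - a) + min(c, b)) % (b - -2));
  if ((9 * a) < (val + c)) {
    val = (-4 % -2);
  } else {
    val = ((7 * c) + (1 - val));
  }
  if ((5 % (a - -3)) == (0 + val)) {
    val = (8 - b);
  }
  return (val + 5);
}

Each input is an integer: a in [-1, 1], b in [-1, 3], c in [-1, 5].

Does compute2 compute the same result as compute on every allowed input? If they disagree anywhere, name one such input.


There is a counterexample at a=1, b=-1, c=0: 14 on one side, 15 on the other.
compute: val becomes 0; next ((9 * a) < (val + c)) evaluates to false; next val becomes 1; next ((5 % (a - -3)) == (0 + val)) evaluates to true; next val becomes 9; next final value 14
compute2: val becomes 0; next ((9 * (0 + a)) < (val + c)) evaluates to false; next val becomes 1; next ((5 % (a - -3)) == (0 - (-val))) evaluates to true; next val becomes 10; next final value 15
verdict: not equivalent; witness: a=1, b=-1, c=0


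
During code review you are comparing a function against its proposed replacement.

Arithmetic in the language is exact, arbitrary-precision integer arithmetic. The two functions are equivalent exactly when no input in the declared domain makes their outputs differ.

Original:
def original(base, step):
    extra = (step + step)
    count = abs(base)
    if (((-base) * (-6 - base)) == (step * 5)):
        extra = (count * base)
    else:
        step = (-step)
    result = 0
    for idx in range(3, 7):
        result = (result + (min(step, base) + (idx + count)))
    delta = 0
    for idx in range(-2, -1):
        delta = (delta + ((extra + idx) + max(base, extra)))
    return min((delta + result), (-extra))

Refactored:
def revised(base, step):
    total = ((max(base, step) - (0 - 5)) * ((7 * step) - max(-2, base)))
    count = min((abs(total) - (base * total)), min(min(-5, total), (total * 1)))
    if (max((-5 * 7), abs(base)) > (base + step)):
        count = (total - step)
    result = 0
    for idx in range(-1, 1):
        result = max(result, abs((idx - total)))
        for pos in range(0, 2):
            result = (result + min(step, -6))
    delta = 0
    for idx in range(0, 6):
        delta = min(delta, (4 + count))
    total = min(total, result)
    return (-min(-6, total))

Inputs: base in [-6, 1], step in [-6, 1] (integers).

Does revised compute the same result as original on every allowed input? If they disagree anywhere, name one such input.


These are not equivalent — on base=-6, step=-6 the outputs split (-2 vs 6).
original: extra := -12 | count := 6 | (((-base) * (-6 - base)) == (step * 5)): false | step := 6 | result := 0 | iter idx=3: | result := 3 | iter idx=4: | result := 7 | iter idx=5: | result := 12 | iter idx=6: | result := 18 | delta := 0 | iter idx=-2: | delta := -20 | result -2
revised: total := 40 | count := -5 | (max((-5 * 7), abs(base)) > (base + step)): true | count := 46 | result := 0 | iter idx=-1: | result := 41 | iter pos=0: | result := 35 | iter pos=1: | result := 29 | iter idx=0: | result := 40 | iter pos=0: | result := 34 | iter pos=1: | result := 28 | delta := 0 | iter idx=0: | delta := 0 | iter idx=1: | delta := 0 | iter idx=2: | delta := 0 | iter idx=3: | delta := 0 | iter idx=4: | delta := 0 | iter idx=5: | delta := 0 | total := 28 | result 6
verdict: not equivalent; witness: base=-6, step=-6


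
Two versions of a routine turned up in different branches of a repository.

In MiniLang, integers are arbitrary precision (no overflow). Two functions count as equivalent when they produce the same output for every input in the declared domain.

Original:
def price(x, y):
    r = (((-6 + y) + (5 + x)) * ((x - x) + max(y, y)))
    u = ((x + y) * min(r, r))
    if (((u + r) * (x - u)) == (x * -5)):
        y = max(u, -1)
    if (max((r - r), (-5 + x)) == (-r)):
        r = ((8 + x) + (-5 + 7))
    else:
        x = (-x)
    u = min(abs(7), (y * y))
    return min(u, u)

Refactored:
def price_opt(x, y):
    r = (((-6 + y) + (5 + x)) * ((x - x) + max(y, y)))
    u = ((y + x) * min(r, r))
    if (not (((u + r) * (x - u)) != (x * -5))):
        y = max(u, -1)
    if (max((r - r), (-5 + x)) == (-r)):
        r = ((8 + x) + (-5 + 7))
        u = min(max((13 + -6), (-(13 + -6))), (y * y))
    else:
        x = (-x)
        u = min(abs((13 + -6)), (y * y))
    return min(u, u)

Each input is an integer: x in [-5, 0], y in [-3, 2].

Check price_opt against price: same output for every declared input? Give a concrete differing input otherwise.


This is a faithful refactor — statement counts differ; comparison usage differs; constant usage differs; boolean connective usage differs; arithmetic usage differs; min/max/abs usage differs, but the computed results match everywhere.
Spot check at x=-3, y=-1 — price: r becomes 5; next u becomes -20; next (((u + r) * (x - u)) == (x * -5)) evaluates to false; next (max((r - r), (-5 + x)) == (-r)) evaluates to false; next x becomes 3; next u becomes 1; next final value 1. price_opt: r becomes 5; next u becomes -20; next (not (((u + r) * (x - u)) != (x * -5))) evaluates to false; next (max((r - r), (-5 + x)) == (-r)) evaluates to false; next x becomes 3; next u becomes 1; next final value 1. Both give 1.
Across all 36 domain points the two functions coincide.
verdict: equivalent


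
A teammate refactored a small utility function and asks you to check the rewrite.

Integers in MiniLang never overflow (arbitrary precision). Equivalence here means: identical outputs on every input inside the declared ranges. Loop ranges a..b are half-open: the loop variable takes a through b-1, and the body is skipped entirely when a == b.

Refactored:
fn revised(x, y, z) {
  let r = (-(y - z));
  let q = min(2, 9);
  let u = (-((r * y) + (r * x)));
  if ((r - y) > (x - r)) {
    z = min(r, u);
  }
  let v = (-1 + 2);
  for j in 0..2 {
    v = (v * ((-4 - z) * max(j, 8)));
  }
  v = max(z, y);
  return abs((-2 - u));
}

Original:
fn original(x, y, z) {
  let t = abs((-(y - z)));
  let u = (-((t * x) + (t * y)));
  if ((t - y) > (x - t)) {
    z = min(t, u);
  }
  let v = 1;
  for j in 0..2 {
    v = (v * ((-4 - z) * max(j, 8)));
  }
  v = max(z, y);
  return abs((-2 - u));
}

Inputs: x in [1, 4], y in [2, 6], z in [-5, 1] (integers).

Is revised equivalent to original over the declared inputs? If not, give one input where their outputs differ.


At x=1, y=2, z=-5: original gives 19, revised gives 23.
verdict: not equivalent; witness: x=1, y=2, z=-5


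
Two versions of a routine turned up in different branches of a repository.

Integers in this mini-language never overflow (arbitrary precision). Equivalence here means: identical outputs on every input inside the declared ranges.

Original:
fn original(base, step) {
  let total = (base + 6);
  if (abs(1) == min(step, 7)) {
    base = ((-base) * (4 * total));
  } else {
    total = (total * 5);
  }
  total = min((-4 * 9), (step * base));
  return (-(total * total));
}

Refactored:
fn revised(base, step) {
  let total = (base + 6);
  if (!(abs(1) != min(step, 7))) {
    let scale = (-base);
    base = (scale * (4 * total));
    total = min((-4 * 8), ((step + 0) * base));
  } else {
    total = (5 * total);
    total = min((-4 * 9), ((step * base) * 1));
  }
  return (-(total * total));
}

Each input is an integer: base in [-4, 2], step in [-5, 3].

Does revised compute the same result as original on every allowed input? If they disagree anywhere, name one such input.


Take base=-4, step=1.
original: total becomes 2; next (abs(1) == min(step, 7)) evaluates to true; next base becomes 32; next total becomes -36; next final value -1296
revised: total becomes 2; next (!(abs(1) != min(step, 7))) evaluates to true; next scale becomes 4; next base becomes 32; next total becomes -32; next final value -1024
-1296 vs -1024 — the two versions disagree here.
verdict: not equivalent; witness: base=-4, step=1


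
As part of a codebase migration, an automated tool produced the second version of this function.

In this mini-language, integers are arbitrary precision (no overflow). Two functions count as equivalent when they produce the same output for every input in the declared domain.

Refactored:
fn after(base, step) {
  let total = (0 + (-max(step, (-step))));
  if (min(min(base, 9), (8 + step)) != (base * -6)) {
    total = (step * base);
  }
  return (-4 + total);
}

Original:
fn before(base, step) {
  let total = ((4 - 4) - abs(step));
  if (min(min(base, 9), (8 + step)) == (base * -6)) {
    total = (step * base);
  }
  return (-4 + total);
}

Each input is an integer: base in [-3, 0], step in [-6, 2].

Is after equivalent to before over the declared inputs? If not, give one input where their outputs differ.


Take base=-3, step=-6.
before: total becomes -6; next (min(min(base, 9), (8 + step)) == (base * -6)) evaluates to false; next final value -10
after: total becomes -6; next (min(min(base, 9), (8 + step)) != (base * -6)) evaluates to true; next total becomes 18; next final value 14
-10 != 14, so the rewrite changes behavior.
verdict: not equivalent; witness: base=-3, step=-6


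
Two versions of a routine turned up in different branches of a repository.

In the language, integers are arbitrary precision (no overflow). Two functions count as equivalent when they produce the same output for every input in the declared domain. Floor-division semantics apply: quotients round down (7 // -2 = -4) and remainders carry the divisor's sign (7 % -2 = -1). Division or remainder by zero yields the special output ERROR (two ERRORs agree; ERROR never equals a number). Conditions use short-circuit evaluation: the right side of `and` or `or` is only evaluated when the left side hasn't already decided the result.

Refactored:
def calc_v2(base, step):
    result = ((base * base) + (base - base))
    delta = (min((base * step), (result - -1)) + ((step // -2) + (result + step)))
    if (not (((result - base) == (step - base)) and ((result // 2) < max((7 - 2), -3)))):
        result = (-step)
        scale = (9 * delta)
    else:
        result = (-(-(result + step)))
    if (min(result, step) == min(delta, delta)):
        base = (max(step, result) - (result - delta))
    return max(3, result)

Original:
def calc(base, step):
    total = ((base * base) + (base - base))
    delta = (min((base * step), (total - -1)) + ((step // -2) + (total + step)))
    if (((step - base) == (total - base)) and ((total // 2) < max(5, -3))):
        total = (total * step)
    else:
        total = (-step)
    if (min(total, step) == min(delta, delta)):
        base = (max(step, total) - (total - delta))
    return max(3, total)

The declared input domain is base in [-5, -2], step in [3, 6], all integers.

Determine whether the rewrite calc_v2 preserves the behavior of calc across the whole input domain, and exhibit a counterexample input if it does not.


These are not equivalent — on base=-2, step=4 the outputs split (16 vs 8).
calc: total := 4 | delta := -2 | (((step - base) == (total - base)) and ((total // 2) < max(5, -3))): true | total := 16 | (min(total, step) == min(delta, delta)): false | result 16
calc_v2: result := 4 | delta := -2 | (not (((result - base) == (step - base)) and ((result // 2) < max((7 - 2), -3)))): false | result := 8 | (min(result, step) == min(delta, delta)): false | result 8
verdict: not equivalent; witness: base=-2, step=4


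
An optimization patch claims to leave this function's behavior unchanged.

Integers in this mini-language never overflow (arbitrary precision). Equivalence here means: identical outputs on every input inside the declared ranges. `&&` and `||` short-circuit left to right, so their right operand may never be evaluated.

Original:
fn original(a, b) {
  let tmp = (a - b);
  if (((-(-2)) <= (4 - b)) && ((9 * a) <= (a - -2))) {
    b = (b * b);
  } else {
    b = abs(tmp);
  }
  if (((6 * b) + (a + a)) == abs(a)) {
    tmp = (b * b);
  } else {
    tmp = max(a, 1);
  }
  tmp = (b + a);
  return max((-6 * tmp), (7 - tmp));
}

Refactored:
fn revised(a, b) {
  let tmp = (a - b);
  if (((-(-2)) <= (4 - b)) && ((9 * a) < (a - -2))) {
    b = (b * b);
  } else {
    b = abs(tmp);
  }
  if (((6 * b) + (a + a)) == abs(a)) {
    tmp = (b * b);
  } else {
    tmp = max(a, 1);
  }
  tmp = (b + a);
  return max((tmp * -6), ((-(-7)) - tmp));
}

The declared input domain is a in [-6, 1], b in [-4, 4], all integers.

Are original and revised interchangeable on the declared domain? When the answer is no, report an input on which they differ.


The suspicious edit (`((9 * a) <= (a - -2))` became `((9 * a) < (a - -2))`) never changes the result for any input inside the declared domain; all 72 inputs agree.
verdict: equivalent


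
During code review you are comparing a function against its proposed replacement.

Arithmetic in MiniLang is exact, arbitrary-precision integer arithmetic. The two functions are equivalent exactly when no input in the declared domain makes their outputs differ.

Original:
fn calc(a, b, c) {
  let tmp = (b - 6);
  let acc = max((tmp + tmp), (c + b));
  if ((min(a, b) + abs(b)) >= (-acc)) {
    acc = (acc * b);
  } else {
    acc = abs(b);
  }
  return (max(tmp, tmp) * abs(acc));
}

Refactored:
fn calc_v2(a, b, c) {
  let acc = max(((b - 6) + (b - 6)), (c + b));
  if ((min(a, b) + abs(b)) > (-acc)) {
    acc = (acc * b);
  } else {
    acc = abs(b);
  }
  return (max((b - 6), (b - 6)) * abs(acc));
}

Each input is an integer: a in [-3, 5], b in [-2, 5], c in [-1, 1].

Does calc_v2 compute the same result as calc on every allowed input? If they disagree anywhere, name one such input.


a=-3, b=1, c=1 yields -10 from calc but -5 from calc_v2.
verdict: not equivalent; witness: a=-3, b=1, c=1


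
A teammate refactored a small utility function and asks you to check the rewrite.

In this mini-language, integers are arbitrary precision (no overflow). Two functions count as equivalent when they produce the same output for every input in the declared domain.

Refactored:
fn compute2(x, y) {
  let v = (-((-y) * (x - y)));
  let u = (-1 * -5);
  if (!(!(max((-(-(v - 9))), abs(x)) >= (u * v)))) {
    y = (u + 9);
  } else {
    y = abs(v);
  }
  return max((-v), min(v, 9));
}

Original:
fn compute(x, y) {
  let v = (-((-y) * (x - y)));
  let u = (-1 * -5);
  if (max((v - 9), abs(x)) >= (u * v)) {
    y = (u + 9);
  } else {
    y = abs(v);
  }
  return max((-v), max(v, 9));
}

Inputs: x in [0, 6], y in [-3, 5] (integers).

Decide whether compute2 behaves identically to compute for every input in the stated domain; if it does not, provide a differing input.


There is a counterexample at x=0, y=-2: 9 on one side, 4 on the other.
compute: v := -4 | u := 5 | (max((v - 9), abs(x)) >= (u * v)): true | y := 14 | result 9
compute2: v := -4 | u := 5 | (!(!(max((-(-(v - 9))), abs(x)) >= (u * v)))): true | y := 14 | result 4
verdict: not equivalent; witness: x=0, y=-2


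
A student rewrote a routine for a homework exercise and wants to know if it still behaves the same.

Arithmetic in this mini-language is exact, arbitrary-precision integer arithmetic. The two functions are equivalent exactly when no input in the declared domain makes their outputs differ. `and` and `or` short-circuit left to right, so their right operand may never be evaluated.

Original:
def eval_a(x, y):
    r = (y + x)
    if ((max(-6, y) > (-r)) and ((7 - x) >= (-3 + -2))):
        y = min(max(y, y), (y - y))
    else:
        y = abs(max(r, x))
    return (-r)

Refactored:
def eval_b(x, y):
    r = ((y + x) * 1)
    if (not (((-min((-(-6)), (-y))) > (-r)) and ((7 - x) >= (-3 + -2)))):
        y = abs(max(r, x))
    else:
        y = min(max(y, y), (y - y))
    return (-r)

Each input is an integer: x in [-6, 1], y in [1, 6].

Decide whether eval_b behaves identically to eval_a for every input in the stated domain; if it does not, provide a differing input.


Changes here: constant usage differs, and min/max/abs usage differs, and boolean connective usage differs, and arithmetic usage differs; the full 48-point sweep finds no disagreement.
verdict: equivalent


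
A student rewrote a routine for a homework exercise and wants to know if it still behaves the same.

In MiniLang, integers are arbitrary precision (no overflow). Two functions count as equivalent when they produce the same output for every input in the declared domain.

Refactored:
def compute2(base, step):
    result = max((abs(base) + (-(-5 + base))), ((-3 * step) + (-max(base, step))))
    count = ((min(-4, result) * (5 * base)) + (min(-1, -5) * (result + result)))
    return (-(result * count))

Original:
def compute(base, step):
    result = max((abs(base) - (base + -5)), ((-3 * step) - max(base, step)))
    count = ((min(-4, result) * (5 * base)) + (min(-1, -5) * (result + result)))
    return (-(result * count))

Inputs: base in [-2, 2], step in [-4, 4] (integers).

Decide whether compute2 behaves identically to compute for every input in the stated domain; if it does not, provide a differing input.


Side by side, the visible changes include: arithmetic usage differs.
One worked example (base=-2, step=-3) — compute: result becomes 11; next count becomes -70; next final value 770; compute2: result becomes 11; next count becomes -70; next final value 770; agreement on 770.
An exhaustive pass over the 45 declared inputs shows identical outputs.
verdict: equivalent


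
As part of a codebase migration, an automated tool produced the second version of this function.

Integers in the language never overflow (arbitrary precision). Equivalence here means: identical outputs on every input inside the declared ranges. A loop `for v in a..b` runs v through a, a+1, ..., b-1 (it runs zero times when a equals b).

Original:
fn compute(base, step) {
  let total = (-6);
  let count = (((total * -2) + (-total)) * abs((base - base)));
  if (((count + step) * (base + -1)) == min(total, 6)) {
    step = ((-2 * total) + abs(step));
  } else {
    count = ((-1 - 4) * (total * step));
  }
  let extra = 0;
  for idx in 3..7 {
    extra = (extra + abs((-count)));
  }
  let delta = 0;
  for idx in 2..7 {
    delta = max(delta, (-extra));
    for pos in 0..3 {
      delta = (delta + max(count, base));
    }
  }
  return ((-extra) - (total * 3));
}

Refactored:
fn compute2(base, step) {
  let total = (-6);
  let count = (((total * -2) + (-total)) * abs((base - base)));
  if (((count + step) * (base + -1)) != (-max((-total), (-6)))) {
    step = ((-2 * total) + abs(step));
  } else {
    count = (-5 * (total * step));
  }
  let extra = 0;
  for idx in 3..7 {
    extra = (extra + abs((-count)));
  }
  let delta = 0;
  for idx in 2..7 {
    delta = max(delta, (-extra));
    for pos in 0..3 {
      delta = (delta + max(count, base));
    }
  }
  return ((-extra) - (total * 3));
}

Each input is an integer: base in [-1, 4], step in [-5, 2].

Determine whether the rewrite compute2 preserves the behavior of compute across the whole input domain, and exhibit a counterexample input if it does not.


There is a counterexample at base=-1, step=-5: -582 on one side, 18 on the other.
compute: total := -6 | count := 0 | (((count + step) * (base + -1)) == min(total, 6)): false | count := -150 | extra := 0 | iter idx=3: | extra := 150 | iter idx=4: | extra := 300 | iter idx=5: | extra := 450 | iter idx=6: | extra := 600 | delta := 0 | iter idx=2: | delta := 0 | iter pos=0: | delta := -1 | iter pos=1: | delta := -2 | iter pos=2: | delta := -3 | iter idx=3: | delta := -3 | iter pos=0: | delta := -4 | iter pos=1: | delta := -5 | iter pos=2: | delta := -6 | iter idx=4: | delta := -6 | iter pos=0: | delta := -7 | iter pos=1: | delta := -8 | iter pos=2: | delta := -9 | iter idx=5: | delta := -9 | iter pos=0: | delta := -10 | iter pos=1: | delta := -11 | iter pos=2: | delta := -12 | iter idx=6: | delta := -12 | iter pos=0: | delta := -13 | iter pos=1: | delta := -14 | iter pos=2: | delta := -15 | result -582
compute2: total := -6 | count := 0 | (((count + step) * (base + -1)) != (-max((-total), (-6)))): true | step := 17 | extra := 0 | iter idx=3: | extra := 0 | iter idx=4: | extra := 0 | iter idx=5: | extra := 0 | iter idx=6: | extra := 0 | delta := 0 | iter idx=2: | delta := 0 | iter pos=0: | delta := 0 | iter pos=1: | delta := 0 | iter pos=2: | delta := 0 | iter idx=3: | delta := 0 | iter pos=0: | delta := 0 | iter pos=1: | delta := 0 | iter pos=2: | delta := 0 | iter idx=4: | delta := 0 | iter pos=0: | delta := 0 | iter pos=1: | delta := 0 | iter pos=2: | delta := 0 | iter idx=5: | delta := 0 | iter pos=0: | delta := 0 | iter pos=1: | delta := 0 | iter pos=2: | delta := 0 | iter idx=6: | delta := 0 | iter pos=0: | delta := 0 | iter pos=1: | delta := 0 | iter pos=2: | delta := 0 | result 18
verdict: not equivalent; witness: base=-1, step=-5
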